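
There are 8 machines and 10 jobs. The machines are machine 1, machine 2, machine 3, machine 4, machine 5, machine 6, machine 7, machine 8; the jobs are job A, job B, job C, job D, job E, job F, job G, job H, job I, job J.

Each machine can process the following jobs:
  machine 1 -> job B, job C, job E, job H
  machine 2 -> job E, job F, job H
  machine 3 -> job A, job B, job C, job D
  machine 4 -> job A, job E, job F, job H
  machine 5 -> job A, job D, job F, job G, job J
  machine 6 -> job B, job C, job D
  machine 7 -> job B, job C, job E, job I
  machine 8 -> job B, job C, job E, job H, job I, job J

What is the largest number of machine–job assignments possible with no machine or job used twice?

One maximum matching: machine 1–job E, machine 2–job H, machine 3–job D, machine 4–job A, machine 5–job F, machine 6–job B, machine 7–job I, machine 8–job J.
All 8 machines are matched, so no larger matching exists.

8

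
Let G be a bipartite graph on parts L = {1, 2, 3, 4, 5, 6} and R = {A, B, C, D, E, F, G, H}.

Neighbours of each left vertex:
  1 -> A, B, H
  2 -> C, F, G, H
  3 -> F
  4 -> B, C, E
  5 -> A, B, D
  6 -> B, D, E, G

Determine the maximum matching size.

6

For example, pair 1→H, 2→C, 3→F, 4→E, 5→D, 6→B.
All 6 left vertices are matched, so no larger matching exists.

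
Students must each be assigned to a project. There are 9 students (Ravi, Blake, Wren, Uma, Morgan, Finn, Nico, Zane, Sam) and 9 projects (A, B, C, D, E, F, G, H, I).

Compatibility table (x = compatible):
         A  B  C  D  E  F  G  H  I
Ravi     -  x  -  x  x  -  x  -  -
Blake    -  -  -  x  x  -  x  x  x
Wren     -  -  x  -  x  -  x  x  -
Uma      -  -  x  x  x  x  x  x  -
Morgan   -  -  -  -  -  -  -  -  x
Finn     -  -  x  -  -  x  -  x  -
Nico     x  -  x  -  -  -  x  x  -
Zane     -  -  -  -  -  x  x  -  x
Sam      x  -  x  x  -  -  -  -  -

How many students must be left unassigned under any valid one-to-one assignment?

For example, pair Ravi→B, Blake→E, Wren→H, Uma→D, Morgan→I, Finn→F, Nico→A, Zane→G, Sam→C.
All 9 students are matched, so no larger matching exists.
That matches 9 of the 9, leaving 0 unmatched; no matching can do better.

0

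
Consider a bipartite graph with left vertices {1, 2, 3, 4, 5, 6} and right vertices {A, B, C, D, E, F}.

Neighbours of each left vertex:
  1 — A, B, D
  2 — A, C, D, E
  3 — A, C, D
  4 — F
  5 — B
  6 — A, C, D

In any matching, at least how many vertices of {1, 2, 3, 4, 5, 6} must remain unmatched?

A valid assignment of size 6: 1–A, 2–E, 3–D, 4–F, 5–B, 6–C.
All 6 left vertices are matched, so no larger matching exists.
That matches 6 of the 6, leaving 0 unmatched; no matching can do better.

0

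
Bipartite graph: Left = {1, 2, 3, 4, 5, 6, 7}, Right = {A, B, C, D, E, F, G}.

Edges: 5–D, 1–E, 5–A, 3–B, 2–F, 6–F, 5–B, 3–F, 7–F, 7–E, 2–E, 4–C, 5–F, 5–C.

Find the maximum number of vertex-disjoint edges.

5

For example, pair 1→E, 2→F, 3→B, 4→C, 5→A.
The set {1, 2, 6, 7} has only 2 neighbours ({E, F}), so by Hall's theorem at most 5 of the 7 left vertices can be matched.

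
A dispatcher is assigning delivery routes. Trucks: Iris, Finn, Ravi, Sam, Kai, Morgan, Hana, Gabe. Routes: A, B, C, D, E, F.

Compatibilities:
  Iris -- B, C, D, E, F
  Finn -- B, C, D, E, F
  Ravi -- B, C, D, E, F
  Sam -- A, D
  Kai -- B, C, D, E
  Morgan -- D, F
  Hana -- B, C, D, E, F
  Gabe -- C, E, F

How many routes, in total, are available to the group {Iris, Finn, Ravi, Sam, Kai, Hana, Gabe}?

The union of neighbours of {Iris, Finn, Ravi, Sam, Kai, Hana, Gabe} is {A, B, C, D, E, F}, which has 6 elements.
Since |N(S)| = 6 < |S| = 7, Hall's condition fails for this subset.

6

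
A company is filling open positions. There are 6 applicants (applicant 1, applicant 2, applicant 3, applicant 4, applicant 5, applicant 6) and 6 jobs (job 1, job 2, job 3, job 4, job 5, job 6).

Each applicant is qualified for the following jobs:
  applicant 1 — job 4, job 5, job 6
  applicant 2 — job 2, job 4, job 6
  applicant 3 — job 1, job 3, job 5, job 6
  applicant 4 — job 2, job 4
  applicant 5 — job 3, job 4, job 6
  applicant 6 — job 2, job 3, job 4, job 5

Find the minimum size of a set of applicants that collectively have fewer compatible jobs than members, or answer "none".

A matching saturating every applicant exists, for instance applicant 1→job 5, applicant 2→job 6, applicant 3→job 1, applicant 4→job 4, applicant 5→job 3, applicant 6→job 2.
By Hall's marriage theorem, this means |N(S)| ≥ |S| for every subset S, so no violating subset exists.

none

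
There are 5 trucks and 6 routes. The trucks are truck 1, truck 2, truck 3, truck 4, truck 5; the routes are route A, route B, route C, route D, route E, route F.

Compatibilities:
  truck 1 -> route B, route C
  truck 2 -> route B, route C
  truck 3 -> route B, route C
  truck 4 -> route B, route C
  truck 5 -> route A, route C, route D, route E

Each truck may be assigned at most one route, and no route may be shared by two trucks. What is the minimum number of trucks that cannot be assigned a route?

For example, pair truck 1→route C, truck 2→route B, truck 5→route E.
The set {truck 1, truck 2, truck 3, truck 4} has only 2 neighbours ({route B, route C}), so by Hall's theorem at most 3 of the 5 trucks can be matched.
That matches 3 of the 5, leaving 2 unmatched; no matching can do better.

2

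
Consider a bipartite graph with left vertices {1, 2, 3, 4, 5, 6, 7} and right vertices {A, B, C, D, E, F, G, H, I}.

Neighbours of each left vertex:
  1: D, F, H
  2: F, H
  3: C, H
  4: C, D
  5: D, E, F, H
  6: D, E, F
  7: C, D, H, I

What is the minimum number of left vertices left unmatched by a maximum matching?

A valid assignment of size 6: 1–D, 2–F, 3–H, 4–C, 5–E, 7–I.
The set {1, 2, 3, 4, 5, 6} has only 5 neighbours ({C, D, E, F, H}), so by Hall's theorem at most 6 of the 7 left vertices can be matched.
That matches 6 of the 7, leaving 1 unmatched; no matching can do better.

1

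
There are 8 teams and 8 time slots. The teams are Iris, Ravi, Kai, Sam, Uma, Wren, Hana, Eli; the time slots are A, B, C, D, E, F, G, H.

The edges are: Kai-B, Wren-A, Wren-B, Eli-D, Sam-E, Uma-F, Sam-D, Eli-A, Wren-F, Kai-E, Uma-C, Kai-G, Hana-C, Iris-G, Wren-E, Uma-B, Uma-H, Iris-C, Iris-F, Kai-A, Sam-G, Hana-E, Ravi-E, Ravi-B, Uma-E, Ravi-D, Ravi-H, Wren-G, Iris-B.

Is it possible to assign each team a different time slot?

Yes

For example, pair Iris-F, Ravi-B, Kai-G, Sam-E, Uma-H, Wren-A, Hana-C, Eli-D.
Every team is matched, so this is a perfect matching.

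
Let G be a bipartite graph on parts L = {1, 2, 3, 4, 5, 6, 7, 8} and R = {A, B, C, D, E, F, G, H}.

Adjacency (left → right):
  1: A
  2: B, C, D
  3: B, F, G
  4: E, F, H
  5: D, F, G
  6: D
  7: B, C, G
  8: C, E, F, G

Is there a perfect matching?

For example, pair 1→A, 2→C, 3→F, 4→H, 5→G, 6→D, 7→B, 8→E.
All 8 left vertices are covered.

Yes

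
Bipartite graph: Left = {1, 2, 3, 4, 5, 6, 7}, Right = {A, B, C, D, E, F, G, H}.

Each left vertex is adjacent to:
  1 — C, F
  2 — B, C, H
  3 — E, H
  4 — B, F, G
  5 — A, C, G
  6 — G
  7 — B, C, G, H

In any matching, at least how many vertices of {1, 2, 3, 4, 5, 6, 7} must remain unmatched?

0

For example, pair 1-C, 2-H, 3-E, 4-F, 5-A, 6-G, 7-B.
This saturates every left vertex, so 7 is the maximum.
That matches 7 of the 7, leaving 0 unmatched; no matching can do better.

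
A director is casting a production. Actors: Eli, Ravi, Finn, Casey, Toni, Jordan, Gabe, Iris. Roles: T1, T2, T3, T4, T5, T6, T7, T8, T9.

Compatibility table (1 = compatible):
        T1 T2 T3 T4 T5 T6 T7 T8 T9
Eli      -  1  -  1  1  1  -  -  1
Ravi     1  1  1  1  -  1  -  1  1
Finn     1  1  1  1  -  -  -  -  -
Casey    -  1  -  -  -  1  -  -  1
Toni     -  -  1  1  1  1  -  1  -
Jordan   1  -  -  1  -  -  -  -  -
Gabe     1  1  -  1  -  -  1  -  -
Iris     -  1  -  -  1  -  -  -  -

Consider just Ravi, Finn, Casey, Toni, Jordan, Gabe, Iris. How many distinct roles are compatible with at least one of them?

9

The union of neighbours of {Ravi, Finn, Casey, Toni, Jordan, Gabe, Iris} is {T1, T2, T3, T4, T5, T6, T7, T8, T9}, which has 9 elements.
Since |N(S)| = 9 ≥ |S| = 7, Hall's condition holds for this subset.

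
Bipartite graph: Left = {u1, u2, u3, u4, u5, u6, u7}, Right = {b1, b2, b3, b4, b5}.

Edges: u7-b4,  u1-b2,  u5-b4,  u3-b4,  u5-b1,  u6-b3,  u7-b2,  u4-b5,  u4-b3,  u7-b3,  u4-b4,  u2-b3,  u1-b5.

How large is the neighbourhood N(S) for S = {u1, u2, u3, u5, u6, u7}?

The union of neighbours of {u1, u2, u3, u5, u6, u7} is {b1, b2, b3, b4, b5}, which has 5 elements.
Since |N(S)| = 5 < |S| = 6, Hall's condition fails for this subset.

5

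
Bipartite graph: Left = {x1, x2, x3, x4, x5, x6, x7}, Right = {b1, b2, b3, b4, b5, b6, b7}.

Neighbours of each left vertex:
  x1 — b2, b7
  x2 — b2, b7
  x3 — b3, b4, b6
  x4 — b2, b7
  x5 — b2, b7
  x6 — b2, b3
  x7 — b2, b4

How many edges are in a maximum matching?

A valid assignment of size 5: x1-b2, x2-b7, x3-b6, x6-b3, x7-b4.
The set {x1, x2, x4, x5} has only 2 neighbours ({b2, b7}), so by Hall's theorem at most 5 of the 7 left vertices can be matched.

5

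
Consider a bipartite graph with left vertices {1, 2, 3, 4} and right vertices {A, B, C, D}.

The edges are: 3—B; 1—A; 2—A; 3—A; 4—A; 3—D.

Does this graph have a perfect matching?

The set {1, 2, 4} has only 1 neighbour ({A}), so by Hall's theorem at most 2 of the 4 left vertices can be matched.
Hence no matching covers every left vertex.

No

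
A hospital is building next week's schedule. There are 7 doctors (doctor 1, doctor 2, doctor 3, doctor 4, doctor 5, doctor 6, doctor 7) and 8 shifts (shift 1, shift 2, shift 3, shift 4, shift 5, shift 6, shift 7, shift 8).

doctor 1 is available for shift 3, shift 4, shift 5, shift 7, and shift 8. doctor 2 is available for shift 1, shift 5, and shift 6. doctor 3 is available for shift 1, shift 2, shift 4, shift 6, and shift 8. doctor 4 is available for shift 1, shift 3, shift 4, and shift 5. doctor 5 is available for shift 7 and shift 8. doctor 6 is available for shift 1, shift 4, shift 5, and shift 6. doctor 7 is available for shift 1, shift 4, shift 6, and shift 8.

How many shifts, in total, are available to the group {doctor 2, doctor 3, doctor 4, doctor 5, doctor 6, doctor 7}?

The union of neighbours of {doctor 2, doctor 3, doctor 4, doctor 5, doctor 6, doctor 7} is {shift 1, shift 2, shift 3, shift 4, shift 5, shift 6, shift 7, shift 8}, which has 8 elements.
Since |N(S)| = 8 ≥ |S| = 6, Hall's condition holds for this subset.

8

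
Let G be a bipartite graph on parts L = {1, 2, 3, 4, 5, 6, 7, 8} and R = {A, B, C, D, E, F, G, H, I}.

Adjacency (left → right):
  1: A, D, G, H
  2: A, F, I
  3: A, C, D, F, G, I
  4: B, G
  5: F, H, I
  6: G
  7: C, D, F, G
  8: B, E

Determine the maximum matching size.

One maximum matching: 1→D, 2→I, 3→A, 4→B, 5→H, 6→G, 7→F, 8→E.
This saturates every left vertex, so 8 is the maximum.

8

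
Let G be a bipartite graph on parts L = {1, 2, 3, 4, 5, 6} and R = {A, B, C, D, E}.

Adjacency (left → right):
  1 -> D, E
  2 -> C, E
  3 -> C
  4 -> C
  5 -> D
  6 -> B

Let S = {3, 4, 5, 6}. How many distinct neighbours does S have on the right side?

The union of neighbours of {3, 4, 5, 6} is {B, C, D}, which has 3 elements.
Since |N(S)| = 3 < |S| = 4, Hall's condition fails for this subset.

3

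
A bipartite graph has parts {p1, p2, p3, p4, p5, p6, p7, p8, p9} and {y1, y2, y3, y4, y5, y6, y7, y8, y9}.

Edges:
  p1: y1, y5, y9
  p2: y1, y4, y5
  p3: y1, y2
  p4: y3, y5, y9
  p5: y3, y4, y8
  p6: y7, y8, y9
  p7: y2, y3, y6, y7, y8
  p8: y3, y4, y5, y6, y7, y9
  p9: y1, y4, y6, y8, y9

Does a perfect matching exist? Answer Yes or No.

Yes

For example, pair p1→y1, p2→y4, p3→y2, p4→y5, p5→y8, p6→y9, p7→y7, p8→y3, p9→y6.
Every left vertex is matched, so this is a perfect matching.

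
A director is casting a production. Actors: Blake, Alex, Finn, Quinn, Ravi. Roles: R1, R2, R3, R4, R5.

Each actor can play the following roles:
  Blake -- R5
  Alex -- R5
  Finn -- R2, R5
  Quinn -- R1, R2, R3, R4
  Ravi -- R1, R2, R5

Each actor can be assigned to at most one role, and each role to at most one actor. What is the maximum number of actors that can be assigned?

For example, pair Blake–R5, Finn–R2, Quinn–R3, Ravi–R1.
The set {Blake, Alex} has only 1 neighbour ({R5}), so by Hall's theorem at most 4 of the 5 actors can be matched.

4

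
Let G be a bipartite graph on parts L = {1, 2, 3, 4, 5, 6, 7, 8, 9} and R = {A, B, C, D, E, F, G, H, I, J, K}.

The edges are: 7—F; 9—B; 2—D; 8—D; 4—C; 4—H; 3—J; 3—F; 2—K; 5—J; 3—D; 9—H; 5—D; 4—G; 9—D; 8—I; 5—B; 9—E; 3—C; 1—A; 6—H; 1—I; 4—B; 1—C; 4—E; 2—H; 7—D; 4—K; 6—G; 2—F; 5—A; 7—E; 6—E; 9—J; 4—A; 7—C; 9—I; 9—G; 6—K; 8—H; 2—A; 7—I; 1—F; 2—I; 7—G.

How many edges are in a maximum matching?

9

For example, pair 1→I, 2→K, 3→C, 4→A, 5→B, 6→E, 7→G, 8→D, 9→J.
All 9 left vertices are matched, so no larger matching exists.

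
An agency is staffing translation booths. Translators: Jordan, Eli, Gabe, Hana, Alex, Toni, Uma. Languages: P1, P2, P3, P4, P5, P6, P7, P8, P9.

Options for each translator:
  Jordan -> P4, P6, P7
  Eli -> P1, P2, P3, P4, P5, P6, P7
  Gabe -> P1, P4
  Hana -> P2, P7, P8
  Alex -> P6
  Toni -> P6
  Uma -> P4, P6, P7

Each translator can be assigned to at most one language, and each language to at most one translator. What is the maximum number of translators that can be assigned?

One maximum matching: Jordan-P4, Eli-P3, Gabe-P1, Hana-P8, Alex-P6, Uma-P7.
The set {Alex, Toni} has only 1 neighbour ({P6}), so by Hall's theorem at most 6 of the 7 translators can be matched.

6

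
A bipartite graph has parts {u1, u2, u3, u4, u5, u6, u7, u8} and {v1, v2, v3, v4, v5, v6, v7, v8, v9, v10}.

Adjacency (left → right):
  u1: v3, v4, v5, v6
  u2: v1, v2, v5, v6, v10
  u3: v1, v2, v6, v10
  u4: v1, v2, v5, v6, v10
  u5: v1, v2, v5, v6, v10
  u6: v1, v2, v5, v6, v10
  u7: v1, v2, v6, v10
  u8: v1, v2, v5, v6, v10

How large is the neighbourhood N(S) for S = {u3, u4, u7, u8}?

The union of neighbours of {u3, u4, u7, u8} is {v1, v2, v5, v6, v10}, which has 5 elements.
Since |N(S)| = 5 ≥ |S| = 4, Hall's condition holds for this subset.

5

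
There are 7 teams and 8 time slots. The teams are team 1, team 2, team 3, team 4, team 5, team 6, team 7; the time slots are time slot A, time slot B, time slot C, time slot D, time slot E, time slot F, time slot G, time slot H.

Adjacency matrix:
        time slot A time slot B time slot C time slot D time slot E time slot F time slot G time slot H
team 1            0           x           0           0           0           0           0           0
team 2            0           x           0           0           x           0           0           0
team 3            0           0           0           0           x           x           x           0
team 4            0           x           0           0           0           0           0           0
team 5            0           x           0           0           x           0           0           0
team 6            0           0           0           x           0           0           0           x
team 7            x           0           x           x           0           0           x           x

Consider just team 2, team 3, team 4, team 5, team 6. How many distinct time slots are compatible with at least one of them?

The union of neighbours of {team 2, team 3, team 4, team 5, team 6} is {time slot B, time slot D, time slot E, time slot F, time slot G, time slot H}, which has 6 elements.
Since |N(S)| = 6 ≥ |S| = 5, Hall's condition holds for this subset.

6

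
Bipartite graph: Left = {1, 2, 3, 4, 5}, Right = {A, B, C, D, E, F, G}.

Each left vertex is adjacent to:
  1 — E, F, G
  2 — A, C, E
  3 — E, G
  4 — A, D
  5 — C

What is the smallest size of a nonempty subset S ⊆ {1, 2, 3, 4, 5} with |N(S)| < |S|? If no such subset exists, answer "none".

A matching saturating every left vertex exists, for instance 1→F, 2→E, 3→G, 4→D, 5→C.
By Hall's marriage theorem, this means |N(S)| ≥ |S| for every subset S, so no violating subset exists.

none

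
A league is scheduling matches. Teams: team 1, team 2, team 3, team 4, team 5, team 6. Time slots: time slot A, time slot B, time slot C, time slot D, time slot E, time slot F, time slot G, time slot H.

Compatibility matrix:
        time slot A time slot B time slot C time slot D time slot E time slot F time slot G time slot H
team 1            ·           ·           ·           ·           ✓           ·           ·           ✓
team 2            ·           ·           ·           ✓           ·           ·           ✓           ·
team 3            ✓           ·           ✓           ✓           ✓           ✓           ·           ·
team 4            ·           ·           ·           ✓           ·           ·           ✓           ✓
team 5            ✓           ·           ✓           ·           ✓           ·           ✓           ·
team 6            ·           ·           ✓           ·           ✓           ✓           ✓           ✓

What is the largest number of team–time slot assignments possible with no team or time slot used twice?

6

For example, pair team 1–time slot H, team 2–time slot G, team 3–time slot E, team 4–time slot D, team 5–time slot A, team 6–time slot C.
This saturates every team, so 6 is the maximum.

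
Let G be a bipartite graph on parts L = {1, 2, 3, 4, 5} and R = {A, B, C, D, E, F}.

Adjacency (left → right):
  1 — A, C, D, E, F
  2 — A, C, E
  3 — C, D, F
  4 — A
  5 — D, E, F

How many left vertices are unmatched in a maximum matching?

0

For example, pair 1-F, 2-C, 3-D, 4-A, 5-E.
This saturates every left vertex, so 5 is the maximum.
That matches 5 of the 5, leaving 0 unmatched; no matching can do better.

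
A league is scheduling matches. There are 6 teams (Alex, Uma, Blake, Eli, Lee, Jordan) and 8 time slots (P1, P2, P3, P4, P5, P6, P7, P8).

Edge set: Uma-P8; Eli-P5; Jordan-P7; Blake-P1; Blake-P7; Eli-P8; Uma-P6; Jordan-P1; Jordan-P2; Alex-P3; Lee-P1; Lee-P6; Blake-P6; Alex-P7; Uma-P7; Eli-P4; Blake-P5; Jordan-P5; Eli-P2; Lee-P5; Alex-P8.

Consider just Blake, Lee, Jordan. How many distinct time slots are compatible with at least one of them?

The union of neighbours of {Blake, Lee, Jordan} is {P1, P2, P5, P6, P7}, which has 5 elements.
Since |N(S)| = 5 ≥ |S| = 3, Hall's condition holds for this subset.

5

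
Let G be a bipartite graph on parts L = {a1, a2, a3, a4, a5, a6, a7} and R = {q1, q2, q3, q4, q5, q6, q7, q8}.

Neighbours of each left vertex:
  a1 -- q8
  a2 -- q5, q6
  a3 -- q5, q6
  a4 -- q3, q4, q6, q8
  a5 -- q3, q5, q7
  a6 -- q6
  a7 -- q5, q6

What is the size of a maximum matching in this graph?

5

One maximum matching: a1→q8, a2→q6, a3→q5, a4→q4, a5→q7.
The set {a2, a3, a6, a7} has only 2 neighbours ({q5, q6}), so by Hall's theorem at most 5 of the 7 left vertices can be matched.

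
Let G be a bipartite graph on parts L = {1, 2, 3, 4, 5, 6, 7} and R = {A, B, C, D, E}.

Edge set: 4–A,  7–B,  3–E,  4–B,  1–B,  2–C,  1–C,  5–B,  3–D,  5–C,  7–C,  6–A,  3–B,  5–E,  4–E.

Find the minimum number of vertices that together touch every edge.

5

{3, A, B, C, E} is a vertex cover of size 5: every edge has an endpoint in this set.
No smaller cover exists because 1–B, 2–C, 3–D, 4–A, 5–E is a matching of size 5, and a cover must include an endpoint of each of these disjoint edges (König's theorem).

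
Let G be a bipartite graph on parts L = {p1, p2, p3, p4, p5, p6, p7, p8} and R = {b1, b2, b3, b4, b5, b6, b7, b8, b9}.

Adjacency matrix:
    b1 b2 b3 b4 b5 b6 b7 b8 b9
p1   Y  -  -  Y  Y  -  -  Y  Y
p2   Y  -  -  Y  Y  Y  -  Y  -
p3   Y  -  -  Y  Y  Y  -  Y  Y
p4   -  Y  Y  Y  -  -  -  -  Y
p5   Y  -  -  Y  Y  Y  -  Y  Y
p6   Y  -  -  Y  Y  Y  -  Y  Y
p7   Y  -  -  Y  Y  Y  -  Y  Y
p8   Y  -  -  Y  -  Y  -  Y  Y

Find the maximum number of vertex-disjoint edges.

One maximum matching: p1–b9, p2–b8, p3–b4, p4–b3, p5–b6, p6–b5, p7–b1.
The set {p1, p2, p3, p5, p6, p7, p8} has only 6 neighbours ({b1, b4, b5, b6, b8, b9}), so by Hall's theorem at most 7 of the 8 left vertices can be matched.

7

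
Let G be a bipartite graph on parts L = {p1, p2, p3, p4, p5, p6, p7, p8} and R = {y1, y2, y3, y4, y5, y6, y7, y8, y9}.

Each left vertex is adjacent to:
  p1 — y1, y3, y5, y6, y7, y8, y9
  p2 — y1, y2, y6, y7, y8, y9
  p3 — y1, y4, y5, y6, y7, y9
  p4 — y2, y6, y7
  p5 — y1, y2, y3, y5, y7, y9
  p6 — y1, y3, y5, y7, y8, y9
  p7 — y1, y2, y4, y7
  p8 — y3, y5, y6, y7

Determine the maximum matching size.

One maximum matching: p1→y6, p2→y8, p3→y9, p4→y2, p5→y5, p6→y7, p7→y1, p8→y3.
All 8 left vertices are matched, so no larger matching exists.

8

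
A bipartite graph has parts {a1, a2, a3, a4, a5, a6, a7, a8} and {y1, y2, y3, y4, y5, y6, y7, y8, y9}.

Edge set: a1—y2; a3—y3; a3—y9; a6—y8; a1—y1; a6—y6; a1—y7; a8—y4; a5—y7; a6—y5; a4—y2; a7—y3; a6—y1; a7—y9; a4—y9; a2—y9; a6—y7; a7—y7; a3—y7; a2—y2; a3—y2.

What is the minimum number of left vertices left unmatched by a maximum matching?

1

For example, pair a1–y1, a2–y9, a3–y3, a4–y2, a5–y7, a6–y6, a8–y4.
The set {a2, a3, a4, a5, a7} has only 4 neighbours ({y2, y3, y7, y9}), so by Hall's theorem at most 7 of the 8 left vertices can be matched.
That matches 7 of the 8, leaving 1 unmatched; no matching can do better.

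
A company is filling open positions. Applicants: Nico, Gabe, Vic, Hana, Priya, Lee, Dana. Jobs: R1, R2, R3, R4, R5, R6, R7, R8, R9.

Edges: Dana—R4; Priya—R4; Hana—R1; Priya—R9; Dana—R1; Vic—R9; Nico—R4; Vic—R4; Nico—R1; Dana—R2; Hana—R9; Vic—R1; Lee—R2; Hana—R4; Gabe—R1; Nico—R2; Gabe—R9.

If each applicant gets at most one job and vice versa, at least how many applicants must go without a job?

3

For example, pair Nico–R2, Gabe–R1, Vic–R9, Hana–R4.
The set {Nico, Gabe, Vic, Hana, Priya, Lee, Dana} has only 4 neighbours ({R1, R2, R4, R9}), so by Hall's theorem at most 4 of the 7 applicants can be matched.
That matches 4 of the 7, leaving 3 unmatched; no matching can do better.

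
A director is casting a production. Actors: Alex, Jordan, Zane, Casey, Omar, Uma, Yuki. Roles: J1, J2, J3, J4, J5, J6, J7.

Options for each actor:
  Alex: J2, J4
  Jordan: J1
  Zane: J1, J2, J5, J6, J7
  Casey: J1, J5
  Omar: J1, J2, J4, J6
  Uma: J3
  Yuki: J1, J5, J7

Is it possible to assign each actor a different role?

Yes

One maximum matching: Alex-J4, Jordan-J1, Zane-J2, Casey-J5, Omar-J6, Uma-J3, Yuki-J7.
Every actor is matched, so this is a perfect matching.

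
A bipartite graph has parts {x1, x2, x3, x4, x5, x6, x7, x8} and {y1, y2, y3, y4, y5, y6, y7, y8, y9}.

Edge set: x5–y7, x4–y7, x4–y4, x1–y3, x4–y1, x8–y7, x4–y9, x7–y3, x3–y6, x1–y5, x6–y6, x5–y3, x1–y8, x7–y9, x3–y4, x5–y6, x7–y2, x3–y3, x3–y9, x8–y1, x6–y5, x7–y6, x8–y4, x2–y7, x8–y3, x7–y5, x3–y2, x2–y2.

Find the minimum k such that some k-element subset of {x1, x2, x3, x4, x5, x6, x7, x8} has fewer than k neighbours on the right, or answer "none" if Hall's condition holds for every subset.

none

A matching saturating every left vertex exists, for instance x1→y8, x2→y2, x3→y4, x4→y7, x5→y6, x6→y5, x7→y9, x8→y3.
By Hall's marriage theorem, this means |N(S)| ≥ |S| for every subset S, so no violating subset exists.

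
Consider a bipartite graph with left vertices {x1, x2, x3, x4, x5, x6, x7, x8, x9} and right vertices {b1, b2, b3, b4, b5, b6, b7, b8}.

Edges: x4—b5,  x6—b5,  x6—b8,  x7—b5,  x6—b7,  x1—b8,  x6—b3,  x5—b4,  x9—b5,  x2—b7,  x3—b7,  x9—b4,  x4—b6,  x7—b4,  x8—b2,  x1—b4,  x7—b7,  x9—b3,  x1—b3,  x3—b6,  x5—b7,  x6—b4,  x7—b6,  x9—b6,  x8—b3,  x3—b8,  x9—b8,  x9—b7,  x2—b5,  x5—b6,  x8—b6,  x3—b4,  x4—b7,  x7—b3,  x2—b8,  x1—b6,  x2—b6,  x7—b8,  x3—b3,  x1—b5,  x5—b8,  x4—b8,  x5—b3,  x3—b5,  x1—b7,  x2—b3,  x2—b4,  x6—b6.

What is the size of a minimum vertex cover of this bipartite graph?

7

The 7 edges x1–b3, x2–b6, x3–b4, x4–b5, x5–b8, x6–b7, x8–b2 form a matching, so any vertex cover needs at least 7 vertices (one per matched edge).
Conversely {x8, b3, b4, b5, b6, b7, b8} meets every edge and has exactly 7 vertices, so 7 is optimal.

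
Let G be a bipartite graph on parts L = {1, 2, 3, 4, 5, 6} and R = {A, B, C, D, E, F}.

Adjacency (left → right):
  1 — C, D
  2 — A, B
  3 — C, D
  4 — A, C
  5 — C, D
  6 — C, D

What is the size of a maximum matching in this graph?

4

For example, pair 1–D, 2–B, 3–C, 4–A.
The set {1, 3, 5, 6} has only 2 neighbours ({C, D}), so by Hall's theorem at most 4 of the 6 left vertices can be matched.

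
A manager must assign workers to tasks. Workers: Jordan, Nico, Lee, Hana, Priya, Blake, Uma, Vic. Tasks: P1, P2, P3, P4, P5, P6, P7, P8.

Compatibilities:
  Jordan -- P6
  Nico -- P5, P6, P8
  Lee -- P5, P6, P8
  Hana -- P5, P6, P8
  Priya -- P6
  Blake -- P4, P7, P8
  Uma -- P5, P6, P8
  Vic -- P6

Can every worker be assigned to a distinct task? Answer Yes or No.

The set {Jordan, Nico, Lee, Hana, Priya, Uma, Vic} has only 3 neighbours ({P5, P6, P8}), so by Hall's theorem at most 4 of the 8 workers can be matched.
Hence no matching covers every worker.

No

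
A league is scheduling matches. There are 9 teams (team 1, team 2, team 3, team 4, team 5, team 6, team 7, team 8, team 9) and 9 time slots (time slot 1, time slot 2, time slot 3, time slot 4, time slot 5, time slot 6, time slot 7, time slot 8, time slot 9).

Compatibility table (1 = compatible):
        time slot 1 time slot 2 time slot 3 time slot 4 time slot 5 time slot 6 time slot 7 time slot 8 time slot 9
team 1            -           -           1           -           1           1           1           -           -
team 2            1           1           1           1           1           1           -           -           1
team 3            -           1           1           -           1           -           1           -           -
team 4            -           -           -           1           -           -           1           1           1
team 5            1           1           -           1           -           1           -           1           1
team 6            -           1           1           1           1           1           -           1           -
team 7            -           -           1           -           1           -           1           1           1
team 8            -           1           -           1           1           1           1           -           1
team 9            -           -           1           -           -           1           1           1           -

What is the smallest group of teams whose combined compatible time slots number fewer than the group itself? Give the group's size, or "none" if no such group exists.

none

A matching saturating every team exists, for instance team 1→time slot 6, team 2→time slot 3, team 3→time slot 2, team 4→time slot 9, team 5→time slot 1, team 6→time slot 5, team 7→time slot 8, team 8→time slot 4, team 9→time slot 7.
By Hall's marriage theorem, this means |N(S)| ≥ |S| for every subset S, so no violating subset exists.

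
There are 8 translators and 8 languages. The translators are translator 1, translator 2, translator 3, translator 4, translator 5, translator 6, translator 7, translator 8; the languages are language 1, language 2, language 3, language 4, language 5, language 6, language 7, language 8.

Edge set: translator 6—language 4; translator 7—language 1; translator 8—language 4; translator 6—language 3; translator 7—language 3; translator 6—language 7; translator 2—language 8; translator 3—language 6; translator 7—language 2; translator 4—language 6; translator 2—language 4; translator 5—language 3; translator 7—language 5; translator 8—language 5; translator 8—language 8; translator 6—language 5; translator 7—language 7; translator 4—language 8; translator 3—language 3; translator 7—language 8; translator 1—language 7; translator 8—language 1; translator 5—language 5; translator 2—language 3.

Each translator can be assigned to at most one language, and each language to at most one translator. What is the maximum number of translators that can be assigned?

One maximum matching: translator 1→language 7, translator 2→language 8, translator 3→language 3, translator 4→language 6, translator 5→language 5, translator 6→language 4, translator 7→language 2, translator 8→language 1.
This saturates every translator, so 8 is the maximum.

8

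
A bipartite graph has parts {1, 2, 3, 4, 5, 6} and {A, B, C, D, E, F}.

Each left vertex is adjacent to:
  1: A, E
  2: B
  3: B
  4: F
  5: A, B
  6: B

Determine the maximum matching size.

For example, pair 1→E, 2→B, 4→F, 5→A.
The set {2, 3, 6} has only 1 neighbour ({B}), so by Hall's theorem at most 4 of the 6 left vertices can be matched.

4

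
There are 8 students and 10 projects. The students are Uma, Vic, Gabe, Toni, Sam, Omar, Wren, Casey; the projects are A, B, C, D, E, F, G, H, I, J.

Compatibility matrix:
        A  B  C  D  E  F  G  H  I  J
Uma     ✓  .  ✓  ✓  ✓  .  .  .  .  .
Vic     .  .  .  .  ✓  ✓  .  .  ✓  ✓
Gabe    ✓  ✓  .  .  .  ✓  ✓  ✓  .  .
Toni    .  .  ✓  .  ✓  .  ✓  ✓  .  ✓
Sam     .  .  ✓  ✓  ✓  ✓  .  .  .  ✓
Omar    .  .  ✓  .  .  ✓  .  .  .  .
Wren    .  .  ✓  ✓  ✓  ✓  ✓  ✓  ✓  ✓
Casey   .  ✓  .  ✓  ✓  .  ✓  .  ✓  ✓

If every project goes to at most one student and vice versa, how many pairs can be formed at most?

For example, pair Uma–D, Vic–I, Gabe–A, Toni–E, Sam–F, Omar–C, Wren–G, Casey–J.
All 8 students are matched, so no larger matching exists.

8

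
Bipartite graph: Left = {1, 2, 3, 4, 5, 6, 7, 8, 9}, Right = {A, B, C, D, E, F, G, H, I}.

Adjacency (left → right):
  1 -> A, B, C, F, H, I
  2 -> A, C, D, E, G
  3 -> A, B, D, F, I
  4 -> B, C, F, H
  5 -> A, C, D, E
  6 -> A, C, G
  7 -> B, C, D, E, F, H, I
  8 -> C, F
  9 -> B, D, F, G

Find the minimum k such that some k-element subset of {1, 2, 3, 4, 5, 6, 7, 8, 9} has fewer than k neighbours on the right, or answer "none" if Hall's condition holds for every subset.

A matching saturating every left vertex exists, for instance 1→I, 2→A, 3→D, 4→F, 5→E, 6→G, 7→H, 8→C, 9→B.
By Hall's marriage theorem, this means |N(S)| ≥ |S| for every subset S, so no violating subset exists.

none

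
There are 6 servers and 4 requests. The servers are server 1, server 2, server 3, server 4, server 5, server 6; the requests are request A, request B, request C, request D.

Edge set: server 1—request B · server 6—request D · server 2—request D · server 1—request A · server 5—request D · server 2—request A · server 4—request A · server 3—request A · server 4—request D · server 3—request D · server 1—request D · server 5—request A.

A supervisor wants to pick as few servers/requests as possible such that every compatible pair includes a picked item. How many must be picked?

3

A maximum matching has 3 edges (e.g. server 1–request B, server 2–request D, server 3–request A).
By König's theorem the minimum vertex cover has the same size. One such cover is {server 1, request A, request D}.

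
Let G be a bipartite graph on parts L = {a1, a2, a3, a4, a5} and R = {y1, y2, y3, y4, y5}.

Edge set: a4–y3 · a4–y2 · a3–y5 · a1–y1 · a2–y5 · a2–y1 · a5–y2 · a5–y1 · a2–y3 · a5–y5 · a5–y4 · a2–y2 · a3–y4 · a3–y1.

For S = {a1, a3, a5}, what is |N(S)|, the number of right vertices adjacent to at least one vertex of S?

4

The union of neighbours of {a1, a3, a5} is {y1, y2, y4, y5}, which has 4 elements.
Since |N(S)| = 4 ≥ |S| = 3, Hall's condition holds for this subset.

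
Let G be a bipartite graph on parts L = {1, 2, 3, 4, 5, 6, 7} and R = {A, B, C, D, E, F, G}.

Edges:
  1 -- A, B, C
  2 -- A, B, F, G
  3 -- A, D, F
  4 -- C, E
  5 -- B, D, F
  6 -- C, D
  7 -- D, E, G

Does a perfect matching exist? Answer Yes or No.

One maximum matching: 1–A, 2–G, 3–F, 4–C, 5–B, 6–D, 7–E.
All 7 left vertices are covered.

Yes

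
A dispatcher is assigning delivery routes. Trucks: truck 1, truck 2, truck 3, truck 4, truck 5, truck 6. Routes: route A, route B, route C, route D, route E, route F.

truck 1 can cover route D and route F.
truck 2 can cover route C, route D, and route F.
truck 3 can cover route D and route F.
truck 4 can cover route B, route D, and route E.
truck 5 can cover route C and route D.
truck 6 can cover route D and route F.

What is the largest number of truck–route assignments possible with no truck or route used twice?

4

One maximum matching: truck 1-route D, truck 2-route C, truck 3-route F, truck 4-route E.
The set {truck 1, truck 2, truck 3, truck 5, truck 6} has only 3 neighbours ({route C, route D, route F}), so by Hall's theorem at most 4 of the 6 trucks can be matched.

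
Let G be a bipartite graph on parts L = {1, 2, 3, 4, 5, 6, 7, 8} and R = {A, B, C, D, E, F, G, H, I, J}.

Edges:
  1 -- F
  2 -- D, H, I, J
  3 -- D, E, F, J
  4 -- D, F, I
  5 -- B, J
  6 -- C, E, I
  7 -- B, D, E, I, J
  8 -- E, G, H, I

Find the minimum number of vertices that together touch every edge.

8

The 8 edges 1–F, 2–H, 3–J, 4–I, 5–B, 6–C, 7–D, 8–E form a matching, so any vertex cover needs at least 8 vertices (one per matched edge).
Conversely {1, 2, 3, 4, 5, 6, 7, 8} meets every edge and has exactly 8 vertices, so 8 is optimal.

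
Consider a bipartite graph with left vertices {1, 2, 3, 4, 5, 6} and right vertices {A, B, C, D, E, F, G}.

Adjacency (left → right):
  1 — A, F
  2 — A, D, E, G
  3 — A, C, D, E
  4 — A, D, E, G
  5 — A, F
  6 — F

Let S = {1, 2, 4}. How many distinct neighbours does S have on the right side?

The union of neighbours of {1, 2, 4} is {A, D, E, F, G}, which has 5 elements.
Since |N(S)| = 5 ≥ |S| = 3, Hall's condition holds for this subset.

5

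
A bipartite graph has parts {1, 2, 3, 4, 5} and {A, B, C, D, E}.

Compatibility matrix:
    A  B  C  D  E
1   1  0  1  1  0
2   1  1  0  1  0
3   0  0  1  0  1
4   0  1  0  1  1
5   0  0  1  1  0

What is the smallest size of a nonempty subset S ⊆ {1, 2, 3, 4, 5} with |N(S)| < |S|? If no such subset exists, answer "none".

none

A matching saturating every left vertex exists, for instance 1→D, 2→A, 3→E, 4→B, 5→C.
By Hall's marriage theorem, this means |N(S)| ≥ |S| for every subset S, so no violating subset exists.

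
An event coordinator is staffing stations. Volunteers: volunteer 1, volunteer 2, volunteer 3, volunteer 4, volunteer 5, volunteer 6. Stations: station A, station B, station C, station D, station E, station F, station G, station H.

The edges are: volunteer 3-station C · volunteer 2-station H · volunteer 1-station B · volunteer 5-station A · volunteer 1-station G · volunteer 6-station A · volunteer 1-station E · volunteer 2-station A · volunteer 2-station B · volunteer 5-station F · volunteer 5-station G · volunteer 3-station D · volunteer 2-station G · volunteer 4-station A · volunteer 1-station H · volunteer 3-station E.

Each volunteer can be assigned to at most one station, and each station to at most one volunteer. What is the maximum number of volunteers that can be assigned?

5

For example, pair volunteer 1→station B, volunteer 2→station H, volunteer 3→station D, volunteer 4→station A, volunteer 5→station G.
The set {volunteer 4, volunteer 6} has only 1 neighbour ({station A}), so by Hall's theorem at most 5 of the 6 volunteers can be matched.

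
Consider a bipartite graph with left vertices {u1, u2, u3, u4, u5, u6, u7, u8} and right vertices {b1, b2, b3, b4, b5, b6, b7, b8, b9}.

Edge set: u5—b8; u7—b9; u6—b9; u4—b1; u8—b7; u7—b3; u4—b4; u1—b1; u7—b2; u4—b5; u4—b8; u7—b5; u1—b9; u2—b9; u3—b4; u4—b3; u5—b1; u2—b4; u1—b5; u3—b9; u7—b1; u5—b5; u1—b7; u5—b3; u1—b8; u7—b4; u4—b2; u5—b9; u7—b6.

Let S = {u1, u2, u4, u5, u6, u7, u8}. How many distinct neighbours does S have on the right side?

The union of neighbours of {u1, u2, u4, u5, u6, u7, u8} is {b1, b2, b3, b4, b5, b6, b7, b8, b9}, which has 9 elements.
Since |N(S)| = 9 ≥ |S| = 7, Hall's condition holds for this subset.

9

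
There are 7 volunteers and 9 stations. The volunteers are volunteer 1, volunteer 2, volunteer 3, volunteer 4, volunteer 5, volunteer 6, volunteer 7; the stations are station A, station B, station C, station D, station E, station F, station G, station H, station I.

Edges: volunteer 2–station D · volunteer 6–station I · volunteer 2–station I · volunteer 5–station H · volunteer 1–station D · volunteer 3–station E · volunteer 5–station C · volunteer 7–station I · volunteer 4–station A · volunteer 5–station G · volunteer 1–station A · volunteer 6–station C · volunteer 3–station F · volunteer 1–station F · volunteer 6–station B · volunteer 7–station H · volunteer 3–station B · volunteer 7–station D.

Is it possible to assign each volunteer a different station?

Yes

One maximum matching: volunteer 1→station D, volunteer 2→station I, volunteer 3→station F, volunteer 4→station A, volunteer 5→station C, volunteer 6→station B, volunteer 7→station H.
Every volunteer is matched, so this matching saturates all of them.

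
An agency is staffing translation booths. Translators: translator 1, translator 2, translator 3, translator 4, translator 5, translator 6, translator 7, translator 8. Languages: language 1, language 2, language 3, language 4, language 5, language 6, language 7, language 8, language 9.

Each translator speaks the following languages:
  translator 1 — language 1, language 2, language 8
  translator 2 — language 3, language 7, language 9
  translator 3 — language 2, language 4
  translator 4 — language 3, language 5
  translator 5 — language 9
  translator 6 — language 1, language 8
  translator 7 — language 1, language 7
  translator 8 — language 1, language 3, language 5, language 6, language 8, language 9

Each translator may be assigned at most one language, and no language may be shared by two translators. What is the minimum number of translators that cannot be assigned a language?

0

For example, pair translator 1→language 2, translator 2→language 3, translator 3→language 4, translator 4→language 5, translator 5→language 9, translator 6→language 1, translator 7→language 7, translator 8→language 8.
This saturates every translator, so 8 is the maximum.
That matches 8 of the 8, leaving 0 unmatched; no matching can do better.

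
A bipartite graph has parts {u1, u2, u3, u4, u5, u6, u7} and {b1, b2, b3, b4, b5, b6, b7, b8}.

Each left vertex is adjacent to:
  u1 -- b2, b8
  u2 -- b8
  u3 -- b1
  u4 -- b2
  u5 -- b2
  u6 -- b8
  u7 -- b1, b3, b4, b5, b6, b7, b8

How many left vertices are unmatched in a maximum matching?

3

A valid assignment of size 4: u1–b2, u2–b8, u3–b1, u7–b7.
The set {u1, u2, u4, u5, u6} has only 2 neighbours ({b2, b8}), so by Hall's theorem at most 4 of the 7 left vertices can be matched.
That matches 4 of the 7, leaving 3 unmatched; no matching can do better.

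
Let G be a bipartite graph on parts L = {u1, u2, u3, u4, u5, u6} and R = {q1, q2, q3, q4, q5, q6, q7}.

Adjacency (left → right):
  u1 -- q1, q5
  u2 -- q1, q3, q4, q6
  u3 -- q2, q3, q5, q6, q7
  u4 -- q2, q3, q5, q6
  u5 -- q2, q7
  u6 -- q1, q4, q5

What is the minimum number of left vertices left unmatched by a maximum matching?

For example, pair u1-q5, u2-q6, u3-q3, u4-q2, u5-q7, u6-q4.
All 6 left vertices are matched, so no larger matching exists.
That matches 6 of the 6, leaving 0 unmatched; no matching can do better.

0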